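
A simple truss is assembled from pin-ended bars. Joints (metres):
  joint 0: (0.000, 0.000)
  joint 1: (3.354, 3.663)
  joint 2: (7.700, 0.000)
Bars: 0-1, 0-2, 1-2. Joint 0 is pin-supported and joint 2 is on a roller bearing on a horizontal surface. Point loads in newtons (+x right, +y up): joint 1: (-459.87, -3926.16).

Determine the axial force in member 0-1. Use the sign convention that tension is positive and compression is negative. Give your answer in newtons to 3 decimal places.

-3301.225

N=3 nodes, M=3 members, R=3 reactions → 2N=6, M+R=6
member 0 (0-1): L=4.9666, (cx,cy)=(0.6753,0.7375)
member 1 (0-2): L=7.7000, (cx,cy)=(1.0000,0.0000)
member 2 (1-2): L=5.6838, (cx,cy)=(0.7646,-0.6445)
solve A·x = −loads:
  F[0-1] = -3301.2246 N (compression)
  F[0-2] = +1769.4940 N (tension)
  F[1-2] = -2314.1748 N (compression)
  Rx@0 = +459.8700 N
  Ry@0 = +2434.7526 N
  Ry@2 = +1491.4074 N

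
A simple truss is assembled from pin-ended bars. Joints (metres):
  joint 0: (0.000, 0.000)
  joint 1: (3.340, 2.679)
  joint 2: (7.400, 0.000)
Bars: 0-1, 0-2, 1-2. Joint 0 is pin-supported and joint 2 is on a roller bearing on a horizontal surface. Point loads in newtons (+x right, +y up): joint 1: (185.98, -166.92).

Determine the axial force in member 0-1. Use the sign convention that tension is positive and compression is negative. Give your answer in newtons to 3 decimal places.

N=3 nodes, M=3 members, R=3 reactions → 2N=6, M+R=6
member 0 (0-1): L=4.2817, (cx,cy)=(0.7801,0.6257)
member 1 (0-2): L=7.4000, (cx,cy)=(1.0000,0.0000)
member 2 (1-2): L=4.8642, (cx,cy)=(0.8347,-0.5508)
solve A·x = −loads:
  F[0-1] = -38.7582 N (compression)
  F[0-2] = +216.2141 N (tension)
  F[1-2] = -259.0426 N (compression)
  Rx@0 = -185.9800 N
  Ry@0 = +24.2506 N
  Ry@2 = +142.6694 N

-38.758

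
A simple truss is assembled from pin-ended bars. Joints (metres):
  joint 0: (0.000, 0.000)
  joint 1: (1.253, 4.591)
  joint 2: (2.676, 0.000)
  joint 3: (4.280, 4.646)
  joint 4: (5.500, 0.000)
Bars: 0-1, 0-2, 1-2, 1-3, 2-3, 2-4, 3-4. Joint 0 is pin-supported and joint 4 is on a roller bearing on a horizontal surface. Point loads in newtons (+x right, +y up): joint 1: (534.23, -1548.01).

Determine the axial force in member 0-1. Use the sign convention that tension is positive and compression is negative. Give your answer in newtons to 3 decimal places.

N=5 nodes, M=7 members, R=3 reactions → 2N=10, M+R=10
member 0 (0-1): L=4.7589, (cx,cy)=(0.2633,0.9647)
member 1 (0-2): L=2.6760, (cx,cy)=(1.0000,0.0000)
member 2 (1-2): L=4.8065, (cx,cy)=(0.2961,-0.9552)
member 3 (1-3): L=3.0275, (cx,cy)=(0.9998,0.0182)
member 4 (2-3): L=4.9151, (cx,cy)=(0.3263,0.9453)
member 5 (2-4): L=2.8240, (cx,cy)=(1.0000,0.0000)
member 6 (3-4): L=4.8035, (cx,cy)=(0.2540,-0.9672)
solve A·x = −loads:
  F[0-1] = -776.8186 N (compression)
  F[0-2] = +738.7626 N (tension)
  F[1-2] = -845.3752 N (compression)
  F[1-3] = -488.5624 N (compression)
  F[2-3] = +854.2451 N (tension)
  F[2-4] = +209.7059 N (tension)
  F[3-4] = -825.6757 N (compression)
  Rx@0 = -534.2300 N
  Ry@0 = +749.4088 N
  Ry@4 = +798.6012 N

-776.819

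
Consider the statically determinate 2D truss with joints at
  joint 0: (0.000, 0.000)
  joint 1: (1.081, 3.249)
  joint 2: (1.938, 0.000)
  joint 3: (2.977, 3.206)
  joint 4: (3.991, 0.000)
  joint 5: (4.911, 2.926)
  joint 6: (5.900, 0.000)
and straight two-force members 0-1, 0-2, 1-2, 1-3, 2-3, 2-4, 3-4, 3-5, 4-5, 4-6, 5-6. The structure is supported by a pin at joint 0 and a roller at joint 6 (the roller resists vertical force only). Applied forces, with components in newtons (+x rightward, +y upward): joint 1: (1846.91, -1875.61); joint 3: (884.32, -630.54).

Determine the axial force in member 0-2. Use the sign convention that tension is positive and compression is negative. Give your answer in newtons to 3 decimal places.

2846.604

N=7 nodes, M=11 members, R=3 reactions → 2N=14, M+R=14
member 0 (0-1): L=3.4241, (cx,cy)=(0.3157,0.9489)
member 1 (0-2): L=1.9380, (cx,cy)=(1.0000,0.0000)
member 2 (1-2): L=3.3601, (cx,cy)=(0.2550,-0.9669)
member 3 (1-3): L=1.8965, (cx,cy)=(0.9997,-0.0227)
member 4 (2-3): L=3.3702, (cx,cy)=(0.3083,0.9513)
member 5 (2-4): L=2.0530, (cx,cy)=(1.0000,0.0000)
member 6 (3-4): L=3.3625, (cx,cy)=(0.3016,-0.9534)
member 7 (3-5): L=1.9542, (cx,cy)=(0.9897,-0.1433)
member 8 (4-5): L=3.0672, (cx,cy)=(0.2999,0.9540)
member 9 (4-6): L=1.9090, (cx,cy)=(1.0000,0.0000)
member 10 (5-6): L=3.0886, (cx,cy)=(0.3202,-0.9473)
solve A·x = −loads:
  F[0-1] = -365.4512 N (compression)
  F[0-2] = +2846.6037 N (tension)
  F[1-2] = -1544.3534 N (compression)
  F[1-3] = -1568.7998 N (compression)
  F[2-3] = +1569.7387 N (tension)
  F[2-4] = +1968.7750 N (tension)
  F[3-4] = -2060.2077 N (compression)
  F[3-5] = -1361.5512 N (compression)
  F[4-5] = +2059.1091 N (tension)
  F[4-6] = +729.8822 N (tension)
  F[5-6] = -2279.4050 N (compression)
  Rx@0 = -2731.2300 N
  Ry@0 = +346.7614 N
  Ry@6 = +2159.3886 N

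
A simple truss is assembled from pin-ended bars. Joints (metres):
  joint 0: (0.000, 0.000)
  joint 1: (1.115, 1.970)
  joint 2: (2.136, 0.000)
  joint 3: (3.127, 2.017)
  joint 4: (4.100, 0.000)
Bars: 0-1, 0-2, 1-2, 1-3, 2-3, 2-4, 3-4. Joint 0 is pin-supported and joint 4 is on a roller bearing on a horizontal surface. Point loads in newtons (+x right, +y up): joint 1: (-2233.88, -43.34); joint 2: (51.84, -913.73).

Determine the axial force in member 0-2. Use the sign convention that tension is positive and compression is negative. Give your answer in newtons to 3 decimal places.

-1308.941

N=5 nodes, M=7 members, R=3 reactions → 2N=10, M+R=10
member 0 (0-1): L=2.2637, (cx,cy)=(0.4926,0.8703)
member 1 (0-2): L=2.1360, (cx,cy)=(1.0000,0.0000)
member 2 (1-2): L=2.2189, (cx,cy)=(0.4601,-0.8878)
member 3 (1-3): L=2.0125, (cx,cy)=(0.9997,0.0234)
member 4 (2-3): L=2.2473, (cx,cy)=(0.4410,0.8975)
member 5 (2-4): L=1.9640, (cx,cy)=(1.0000,0.0000)
member 6 (3-4): L=2.2394, (cx,cy)=(0.4345,-0.9007)
solve A·x = −loads:
  F[0-1] = -1772.5491 N (compression)
  F[0-2] = -1308.9414 N (compression)
  F[1-2] = +1703.8346 N (tension)
  F[1-3] = +576.9259 N (tension)
  F[2-3] = -667.4032 N (compression)
  F[2-4] = -282.4617 N (compression)
  F[3-4] = +650.1042 N (tension)
  Rx@0 = +2182.0400 N
  Ry@0 = +1542.6047 N
  Ry@4 = -585.5347 N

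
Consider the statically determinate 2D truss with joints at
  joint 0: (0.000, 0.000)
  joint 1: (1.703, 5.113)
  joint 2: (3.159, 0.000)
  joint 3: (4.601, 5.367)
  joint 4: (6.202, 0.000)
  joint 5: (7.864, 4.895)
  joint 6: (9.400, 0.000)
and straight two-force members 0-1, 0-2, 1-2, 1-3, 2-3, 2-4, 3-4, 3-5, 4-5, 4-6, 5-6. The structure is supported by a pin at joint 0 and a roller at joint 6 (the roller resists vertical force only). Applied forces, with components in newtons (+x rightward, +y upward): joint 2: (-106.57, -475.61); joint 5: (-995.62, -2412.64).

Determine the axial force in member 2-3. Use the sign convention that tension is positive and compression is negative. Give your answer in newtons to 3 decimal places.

N=7 nodes, M=11 members, R=3 reactions → 2N=14, M+R=14
member 0 (0-1): L=5.3892, (cx,cy)=(0.3160,0.9488)
member 1 (0-2): L=3.1590, (cx,cy)=(1.0000,0.0000)
member 2 (1-2): L=5.3163, (cx,cy)=(0.2739,-0.9618)
member 3 (1-3): L=2.9091, (cx,cy)=(0.9962,0.0873)
member 4 (2-3): L=5.5573, (cx,cy)=(0.2595,0.9657)
member 5 (2-4): L=3.0430, (cx,cy)=(1.0000,0.0000)
member 6 (3-4): L=5.6007, (cx,cy)=(0.2859,-0.9583)
member 7 (3-5): L=3.2970, (cx,cy)=(0.9897,-0.1432)
member 8 (4-5): L=5.1695, (cx,cy)=(0.3215,0.9469)
member 9 (4-6): L=3.1980, (cx,cy)=(1.0000,0.0000)
member 10 (5-6): L=5.1303, (cx,cy)=(0.2994,-0.9541)
solve A·x = −loads:
  F[0-1] = -1294.8242 N (compression)
  F[0-2] = -693.0190 N (compression)
  F[1-2] = +1209.8284 N (tension)
  F[1-3] = -743.3533 N (compression)
  F[2-3] = -712.3593 N (compression)
  F[2-4] = -70.2651 N (compression)
  F[3-4] = +967.0596 N (tension)
  F[3-5] = -1214.3038 N (compression)
  F[4-5] = -978.6655 N (compression)
  F[4-6] = +520.8204 N (tension)
  F[5-6] = -1739.5717 N (compression)
  Rx@0 = +1102.1900 N
  Ry@0 = +1228.4741 N
  Ry@6 = +1659.7759 N

-712.359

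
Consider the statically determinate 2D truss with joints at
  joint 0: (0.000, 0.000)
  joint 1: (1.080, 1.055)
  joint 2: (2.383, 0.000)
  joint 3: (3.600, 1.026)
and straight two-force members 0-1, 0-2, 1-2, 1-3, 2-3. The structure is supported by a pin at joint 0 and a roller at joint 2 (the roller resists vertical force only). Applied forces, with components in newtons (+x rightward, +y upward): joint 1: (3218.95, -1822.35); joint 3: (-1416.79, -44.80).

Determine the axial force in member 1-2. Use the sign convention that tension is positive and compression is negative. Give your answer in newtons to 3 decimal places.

-2619.554

N=4 nodes, M=5 members, R=3 reactions → 2N=8, M+R=8
member 0 (0-1): L=1.5098, (cx,cy)=(0.7153,0.6988)
member 1 (0-2): L=2.3830, (cx,cy)=(1.0000,0.0000)
member 2 (1-2): L=1.6766, (cx,cy)=(0.7772,-0.6293)
member 3 (1-3): L=2.5202, (cx,cy)=(0.9999,-0.0115)
member 4 (2-3): L=1.5918, (cx,cy)=(0.7646,0.6446)
solve A·x = −loads:
  F[0-1] = -226.7817 N (compression)
  F[0-2] = +1964.3855 N (tension)
  F[1-2] = -2619.5535 N (compression)
  F[1-3] = -1345.3756 N (compression)
  F[2-3] = -93.5233 N (compression)
  Rx@0 = -1802.1600 N
  Ry@0 = +158.4703 N
  Ry@2 = +1708.6797 N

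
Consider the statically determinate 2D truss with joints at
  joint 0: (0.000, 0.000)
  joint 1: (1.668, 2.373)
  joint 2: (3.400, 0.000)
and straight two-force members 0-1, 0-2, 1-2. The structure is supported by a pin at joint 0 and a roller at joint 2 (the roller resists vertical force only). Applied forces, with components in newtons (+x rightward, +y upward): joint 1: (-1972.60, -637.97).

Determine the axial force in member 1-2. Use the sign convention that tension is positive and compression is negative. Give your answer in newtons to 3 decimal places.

1316.991

N=3 nodes, M=3 members, R=3 reactions → 2N=6, M+R=6
member 0 (0-1): L=2.9006, (cx,cy)=(0.5751,0.8181)
member 1 (0-2): L=3.4000, (cx,cy)=(1.0000,0.0000)
member 2 (1-2): L=2.9378, (cx,cy)=(0.5895,-0.8077)
solve A·x = −loads:
  F[0-1] = -2080.0899 N (compression)
  F[0-2] = -776.4281 N (compression)
  F[1-2] = +1316.9907 N (tension)
  Rx@0 = +1972.6000 N
  Ry@0 = +1701.7482 N
  Ry@2 = -1063.7782 N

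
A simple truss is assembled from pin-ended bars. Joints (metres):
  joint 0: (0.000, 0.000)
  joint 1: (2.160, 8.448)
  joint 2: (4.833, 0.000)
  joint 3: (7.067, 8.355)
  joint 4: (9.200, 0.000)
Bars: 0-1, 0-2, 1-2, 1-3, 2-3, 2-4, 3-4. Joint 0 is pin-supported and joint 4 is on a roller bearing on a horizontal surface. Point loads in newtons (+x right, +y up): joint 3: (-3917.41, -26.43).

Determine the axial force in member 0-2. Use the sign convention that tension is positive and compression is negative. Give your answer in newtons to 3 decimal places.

-3006.228

N=5 nodes, M=7 members, R=3 reactions → 2N=10, M+R=10
member 0 (0-1): L=8.7198, (cx,cy)=(0.2477,0.9688)
member 1 (0-2): L=4.8330, (cx,cy)=(1.0000,0.0000)
member 2 (1-2): L=8.8608, (cx,cy)=(0.3017,-0.9534)
member 3 (1-3): L=4.9079, (cx,cy)=(0.9998,-0.0189)
member 4 (2-3): L=8.6485, (cx,cy)=(0.2583,0.9661)
member 5 (2-4): L=4.3670, (cx,cy)=(1.0000,0.0000)
member 6 (3-4): L=8.6230, (cx,cy)=(0.2474,-0.9689)
solve A·x = −loads:
  F[0-1] = -3678.3744 N (compression)
  F[0-2] = -3006.2285 N (compression)
  F[1-2] = +3778.6380 N (tension)
  F[1-3] = -2051.4366 N (compression)
  F[2-3] = -3729.1655 N (compression)
  F[2-4] = -903.0599 N (compression)
  F[3-4] = +3650.7566 N (tension)
  Rx@0 = +3917.4100 N
  Ry@0 = +3563.7321 N
  Ry@4 = -3537.3021 N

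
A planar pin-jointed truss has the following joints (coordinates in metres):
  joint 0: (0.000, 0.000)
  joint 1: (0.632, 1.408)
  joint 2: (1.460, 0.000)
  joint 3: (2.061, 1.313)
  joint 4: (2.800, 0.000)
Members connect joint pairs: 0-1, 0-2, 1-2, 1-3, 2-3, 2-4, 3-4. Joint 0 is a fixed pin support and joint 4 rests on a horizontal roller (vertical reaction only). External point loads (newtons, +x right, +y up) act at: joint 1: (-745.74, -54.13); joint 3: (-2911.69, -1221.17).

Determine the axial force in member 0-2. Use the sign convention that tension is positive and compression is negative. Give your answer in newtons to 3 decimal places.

N=5 nodes, M=7 members, R=3 reactions → 2N=10, M+R=10
member 0 (0-1): L=1.5433, (cx,cy)=(0.4095,0.9123)
member 1 (0-2): L=1.4600, (cx,cy)=(1.0000,0.0000)
member 2 (1-2): L=1.6334, (cx,cy)=(0.5069,-0.8620)
member 3 (1-3): L=1.4322, (cx,cy)=(0.9978,-0.0663)
member 4 (2-3): L=1.4440, (cx,cy)=(0.4162,0.9093)
member 5 (2-4): L=1.3400, (cx,cy)=(1.0000,0.0000)
member 6 (3-4): L=1.5067, (cx,cy)=(0.4905,-0.8715)
solve A·x = −loads:
  F[0-1] = -2306.8817 N (compression)
  F[0-2] = -2712.7565 N (compression)
  F[1-2] = +2491.4768 N (tension)
  F[1-3] = -1465.1227 N (compression)
  F[2-3] = -2361.9391 N (compression)
  F[2-4] = -466.7514 N (compression)
  F[3-4] = +951.6182 N (tension)
  Rx@0 = +3657.4300 N
  Ry@0 = +2104.5891 N
  Ry@4 = -829.2891 N

-2712.757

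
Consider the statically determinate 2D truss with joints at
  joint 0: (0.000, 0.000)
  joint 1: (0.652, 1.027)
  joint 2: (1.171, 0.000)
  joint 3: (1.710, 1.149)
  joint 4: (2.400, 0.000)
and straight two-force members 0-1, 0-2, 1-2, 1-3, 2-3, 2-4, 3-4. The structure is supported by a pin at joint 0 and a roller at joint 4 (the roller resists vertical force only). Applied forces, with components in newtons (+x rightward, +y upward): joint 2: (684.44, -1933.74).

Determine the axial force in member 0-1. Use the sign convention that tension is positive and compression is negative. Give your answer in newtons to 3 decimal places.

-1172.937

N=5 nodes, M=7 members, R=3 reactions → 2N=10, M+R=10
member 0 (0-1): L=1.2165, (cx,cy)=(0.5360,0.8442)
member 1 (0-2): L=1.1710, (cx,cy)=(1.0000,0.0000)
member 2 (1-2): L=1.1507, (cx,cy)=(0.4510,-0.8925)
member 3 (1-3): L=1.0650, (cx,cy)=(0.9934,0.1146)
member 4 (2-3): L=1.2691, (cx,cy)=(0.4247,0.9053)
member 5 (2-4): L=1.2290, (cx,cy)=(1.0000,0.0000)
member 6 (3-4): L=1.3403, (cx,cy)=(0.5148,-0.8573)
solve A·x = −loads:
  F[0-1] = -1172.9369 N (compression)
  F[0-2] = +1313.1001 N (tension)
  F[1-2] = +971.6547 N (tension)
  F[1-3] = -1073.9785 N (compression)
  F[2-3] = +1178.0504 N (tension)
  F[2-4] = +566.5951 N (tension)
  F[3-4] = -1100.5588 N (compression)
  Rx@0 = -684.4400 N
  Ry@0 = +990.2360 N
  Ry@4 = +943.5040 N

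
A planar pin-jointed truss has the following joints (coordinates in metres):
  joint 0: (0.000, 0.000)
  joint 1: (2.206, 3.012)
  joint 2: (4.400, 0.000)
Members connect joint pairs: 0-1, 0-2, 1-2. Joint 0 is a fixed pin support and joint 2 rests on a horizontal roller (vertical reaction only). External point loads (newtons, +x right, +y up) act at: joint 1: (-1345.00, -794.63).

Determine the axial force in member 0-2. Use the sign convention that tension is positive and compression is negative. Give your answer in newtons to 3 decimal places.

N=3 nodes, M=3 members, R=3 reactions → 2N=6, M+R=6
member 0 (0-1): L=3.7334, (cx,cy)=(0.5909,0.8068)
member 1 (0-2): L=4.4000, (cx,cy)=(1.0000,0.0000)
member 2 (1-2): L=3.7264, (cx,cy)=(0.5888,-0.8083)
solve A·x = −loads:
  F[0-1] = -1632.3826 N (compression)
  F[0-2] = -380.4645 N (compression)
  F[1-2] = +646.1937 N (tension)
  Rx@0 = +1345.0000 N
  Ry@0 = +1316.9451 N
  Ry@2 = -522.3151 N

-380.465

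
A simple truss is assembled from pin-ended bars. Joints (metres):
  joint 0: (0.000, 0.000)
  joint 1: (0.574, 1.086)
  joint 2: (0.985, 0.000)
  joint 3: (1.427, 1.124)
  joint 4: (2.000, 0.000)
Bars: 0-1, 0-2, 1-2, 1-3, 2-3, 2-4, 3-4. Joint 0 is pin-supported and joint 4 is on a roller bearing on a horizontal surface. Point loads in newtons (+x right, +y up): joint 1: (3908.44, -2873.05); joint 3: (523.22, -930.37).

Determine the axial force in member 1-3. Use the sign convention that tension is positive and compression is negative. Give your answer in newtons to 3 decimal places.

-2686.660

N=5 nodes, M=7 members, R=3 reactions → 2N=10, M+R=10
member 0 (0-1): L=1.2284, (cx,cy)=(0.4673,0.8841)
member 1 (0-2): L=0.9850, (cx,cy)=(1.0000,0.0000)
member 2 (1-2): L=1.1612, (cx,cy)=(0.3540,-0.9353)
member 3 (1-3): L=0.8538, (cx,cy)=(0.9990,0.0445)
member 4 (2-3): L=1.2078, (cx,cy)=(0.3660,0.9306)
member 5 (2-4): L=1.0150, (cx,cy)=(1.0000,0.0000)
member 6 (3-4): L=1.2616, (cx,cy)=(0.4542,-0.8909)
solve A·x = −loads:
  F[0-1] = +114.5757 N (tension)
  F[0-2] = +4378.1200 N (tension)
  F[1-2] = -3308.0694 N (compression)
  F[1-3] = -2686.6603 N (compression)
  F[2-3] = +3324.5362 N (tension)
  F[2-4] = +1990.5719 N (tension)
  F[3-4] = -4382.8291 N (compression)
  Rx@0 = -4431.6600 N
  Ry@0 = -101.2969 N
  Ry@4 = +3904.7169 N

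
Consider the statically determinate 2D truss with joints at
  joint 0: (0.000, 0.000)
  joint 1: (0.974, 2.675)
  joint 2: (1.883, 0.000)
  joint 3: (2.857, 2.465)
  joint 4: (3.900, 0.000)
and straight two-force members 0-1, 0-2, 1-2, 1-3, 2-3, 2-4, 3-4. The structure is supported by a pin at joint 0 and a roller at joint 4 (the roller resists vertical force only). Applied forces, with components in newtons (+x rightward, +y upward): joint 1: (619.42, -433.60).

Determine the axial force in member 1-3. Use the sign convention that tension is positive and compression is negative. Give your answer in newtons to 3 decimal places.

-420.429

N=5 nodes, M=7 members, R=3 reactions → 2N=10, M+R=10
member 0 (0-1): L=2.8468, (cx,cy)=(0.3421,0.9396)
member 1 (0-2): L=1.8830, (cx,cy)=(1.0000,0.0000)
member 2 (1-2): L=2.8252, (cx,cy)=(0.3217,-0.9468)
member 3 (1-3): L=1.8947, (cx,cy)=(0.9938,-0.1108)
member 4 (2-3): L=2.6505, (cx,cy)=(0.3675,0.9300)
member 5 (2-4): L=2.0170, (cx,cy)=(1.0000,0.0000)
member 6 (3-4): L=2.6766, (cx,cy)=(0.3897,-0.9210)
solve A·x = −loads:
  F[0-1] = +105.9410 N (tension)
  F[0-2] = +583.1736 N (tension)
  F[1-2] = -513.8727 N (compression)
  F[1-3] = -420.4285 N (compression)
  F[2-3] = +523.1536 N (tension)
  F[2-4] = +225.5873 N (tension)
  F[3-4] = -578.9091 N (compression)
  Rx@0 = -619.4200 N
  Ry@0 = -99.5474 N
  Ry@4 = +533.1474 N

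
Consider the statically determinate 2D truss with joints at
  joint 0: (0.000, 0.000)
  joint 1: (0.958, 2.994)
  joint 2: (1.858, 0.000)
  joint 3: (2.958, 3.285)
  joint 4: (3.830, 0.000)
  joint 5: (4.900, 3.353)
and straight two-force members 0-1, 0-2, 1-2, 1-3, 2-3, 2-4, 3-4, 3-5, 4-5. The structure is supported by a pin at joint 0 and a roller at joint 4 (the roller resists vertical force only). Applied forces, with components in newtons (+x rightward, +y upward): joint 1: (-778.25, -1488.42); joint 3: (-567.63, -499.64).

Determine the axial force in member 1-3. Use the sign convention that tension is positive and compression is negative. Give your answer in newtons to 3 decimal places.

N=6 nodes, M=9 members, R=3 reactions → 2N=12, M+R=12
member 0 (0-1): L=3.1435, (cx,cy)=(0.3048,0.9524)
member 1 (0-2): L=1.8580, (cx,cy)=(1.0000,0.0000)
member 2 (1-2): L=3.1263, (cx,cy)=(0.2879,-0.9577)
member 3 (1-3): L=2.0211, (cx,cy)=(0.9896,0.1440)
member 4 (2-3): L=3.4643, (cx,cy)=(0.3175,0.9482)
member 5 (2-4): L=1.9720, (cx,cy)=(1.0000,0.0000)
member 6 (3-4): L=3.3988, (cx,cy)=(0.2566,-0.9665)
member 7 (3-5): L=1.9432, (cx,cy)=(0.9994,0.0350)
member 8 (4-5): L=3.5196, (cx,cy)=(0.3040,0.9527)
solve A·x = −loads:
  F[0-1] = -2441.2364 N (compression)
  F[0-2] = -601.9068 N (compression)
  F[1-2] = +842.0537 N (tension)
  F[1-3] = -210.3219 N (compression)
  F[2-3] = -850.4172 N (compression)
  F[2-4] = -89.4697 N (compression)
  F[3-4] = +348.7232 N (tension)
  F[3-5] = -0.0000 N (compression)
  F[4-5] = +0.0000 N (tension)
  Rx@0 = +1345.8800 N
  Ry@0 = +2325.1105 N
  Ry@4 = -337.0505 N

-210.322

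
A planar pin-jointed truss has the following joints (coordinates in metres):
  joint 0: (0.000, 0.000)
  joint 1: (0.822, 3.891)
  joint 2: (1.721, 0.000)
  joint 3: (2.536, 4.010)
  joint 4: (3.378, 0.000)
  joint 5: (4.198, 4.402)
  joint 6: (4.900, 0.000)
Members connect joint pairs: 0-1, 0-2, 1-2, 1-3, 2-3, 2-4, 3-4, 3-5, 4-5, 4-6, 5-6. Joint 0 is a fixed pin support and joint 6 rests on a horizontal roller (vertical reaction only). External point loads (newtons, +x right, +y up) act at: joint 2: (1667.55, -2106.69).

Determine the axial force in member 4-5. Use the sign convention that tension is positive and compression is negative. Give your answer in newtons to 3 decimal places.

N=7 nodes, M=11 members, R=3 reactions → 2N=14, M+R=14
member 0 (0-1): L=3.9769, (cx,cy)=(0.2067,0.9784)
member 1 (0-2): L=1.7210, (cx,cy)=(1.0000,0.0000)
member 2 (1-2): L=3.9935, (cx,cy)=(0.2251,-0.9743)
member 3 (1-3): L=1.7181, (cx,cy)=(0.9976,0.0693)
member 4 (2-3): L=4.0920, (cx,cy)=(0.1992,0.9800)
member 5 (2-4): L=1.6570, (cx,cy)=(1.0000,0.0000)
member 6 (3-4): L=4.0974, (cx,cy)=(0.2055,-0.9787)
member 7 (3-5): L=1.7076, (cx,cy)=(0.9733,0.2296)
member 8 (4-5): L=4.4777, (cx,cy)=(0.1831,0.9831)
member 9 (4-6): L=1.5220, (cx,cy)=(1.0000,0.0000)
member 10 (5-6): L=4.4576, (cx,cy)=(0.1575,-0.9875)
solve A·x = −loads:
  F[0-1] = -1396.9350 N (compression)
  F[0-2] = +1956.2891 N (tension)
  F[1-2] = +1360.3785 N (tension)
  F[1-3] = -596.4137 N (compression)
  F[2-3] = +797.2016 N (tension)
  F[2-4] = +436.2029 N (tension)
  F[3-4] = -820.5458 N (compression)
  F[3-5] = -274.9279 N (compression)
  F[4-5] = +816.8478 N (tension)
  F[4-6] = +117.9974 N (tension)
  F[5-6] = -749.2707 N (compression)
  Rx@0 = -1667.5500 N
  Ry@0 = +1366.7689 N
  Ry@6 = +739.9211 N

816.848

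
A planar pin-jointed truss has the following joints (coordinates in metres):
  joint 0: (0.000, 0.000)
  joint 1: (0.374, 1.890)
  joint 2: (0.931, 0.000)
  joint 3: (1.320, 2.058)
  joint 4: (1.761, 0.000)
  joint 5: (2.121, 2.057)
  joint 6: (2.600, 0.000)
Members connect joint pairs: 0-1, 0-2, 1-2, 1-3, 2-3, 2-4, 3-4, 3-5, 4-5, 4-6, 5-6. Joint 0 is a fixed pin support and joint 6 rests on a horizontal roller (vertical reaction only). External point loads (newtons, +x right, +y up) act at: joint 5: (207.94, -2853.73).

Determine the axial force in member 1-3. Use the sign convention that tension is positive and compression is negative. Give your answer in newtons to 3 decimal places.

-171.736

N=7 nodes, M=11 members, R=3 reactions → 2N=14, M+R=14
member 0 (0-1): L=1.9266, (cx,cy)=(0.1941,0.9810)
member 1 (0-2): L=0.9310, (cx,cy)=(1.0000,0.0000)
member 2 (1-2): L=1.9704, (cx,cy)=(0.2827,-0.9592)
member 3 (1-3): L=0.9608, (cx,cy)=(0.9846,0.1749)
member 4 (2-3): L=2.0944, (cx,cy)=(0.1857,0.9826)
member 5 (2-4): L=0.8300, (cx,cy)=(1.0000,0.0000)
member 6 (3-4): L=2.1047, (cx,cy)=(0.2095,-0.9778)
member 7 (3-5): L=0.8010, (cx,cy)=(1.0000,-0.0012)
member 8 (4-5): L=2.0883, (cx,cy)=(0.1724,0.9850)
member 9 (4-6): L=0.8390, (cx,cy)=(1.0000,0.0000)
member 10 (5-6): L=2.1120, (cx,cy)=(0.2268,-0.9739)
solve A·x = −loads:
  F[0-1] = -368.2370 N (compression)
  F[0-2] = +279.4220 N (tension)
  F[1-2] = +345.2872 N (tension)
  F[1-3] = -171.7363 N (compression)
  F[2-3] = -337.0683 N (compression)
  F[2-4] = +439.6342 N (tension)
  F[3-4] = +369.8276 N (tension)
  F[3-5] = -309.1841 N (compression)
  F[4-5] = -367.1146 N (compression)
  F[4-6] = +580.4115 N (tension)
  F[5-6] = -2559.1839 N (compression)
  Rx@0 = -207.9400 N
  Ry@0 = +361.2323 N
  Ry@6 = +2492.4977 N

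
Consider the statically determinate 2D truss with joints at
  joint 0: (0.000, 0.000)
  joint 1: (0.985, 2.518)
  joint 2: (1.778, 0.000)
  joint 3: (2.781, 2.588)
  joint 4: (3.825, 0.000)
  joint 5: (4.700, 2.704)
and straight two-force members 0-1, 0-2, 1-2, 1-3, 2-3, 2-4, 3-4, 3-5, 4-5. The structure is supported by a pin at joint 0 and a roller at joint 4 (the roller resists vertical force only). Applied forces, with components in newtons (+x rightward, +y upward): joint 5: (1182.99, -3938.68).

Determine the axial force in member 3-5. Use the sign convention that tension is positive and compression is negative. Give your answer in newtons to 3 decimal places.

2511.131

N=6 nodes, M=9 members, R=3 reactions → 2N=12, M+R=12
member 0 (0-1): L=2.7038, (cx,cy)=(0.3643,0.9313)
member 1 (0-2): L=1.7780, (cx,cy)=(1.0000,0.0000)
member 2 (1-2): L=2.6399, (cx,cy)=(0.3004,-0.9538)
member 3 (1-3): L=1.7974, (cx,cy)=(0.9992,0.0389)
member 4 (2-3): L=2.7756, (cx,cy)=(0.3614,0.9324)
member 5 (2-4): L=2.0470, (cx,cy)=(1.0000,0.0000)
member 6 (3-4): L=2.7906, (cx,cy)=(0.3741,-0.9274)
member 7 (3-5): L=1.9225, (cx,cy)=(0.9982,0.0603)
member 8 (4-5): L=2.8420, (cx,cy)=(0.3079,0.9514)
solve A·x = −loads:
  F[0-1] = +1865.4887 N (tension)
  F[0-2] = +503.3892 N (tension)
  F[1-2] = -1771.8926 N (compression)
  F[1-3] = +1212.7761 N (tension)
  F[2-3] = +1812.5475 N (tension)
  F[2-4] = -683.8627 N (compression)
  F[3-4] = -1709.9445 N (compression)
  F[3-5] = +2511.1311 N (tension)
  F[4-5] = -4299.0156 N (compression)
  Rx@0 = -1182.9900 N
  Ry@0 = -1737.2941 N
  Ry@4 = +5675.9741 N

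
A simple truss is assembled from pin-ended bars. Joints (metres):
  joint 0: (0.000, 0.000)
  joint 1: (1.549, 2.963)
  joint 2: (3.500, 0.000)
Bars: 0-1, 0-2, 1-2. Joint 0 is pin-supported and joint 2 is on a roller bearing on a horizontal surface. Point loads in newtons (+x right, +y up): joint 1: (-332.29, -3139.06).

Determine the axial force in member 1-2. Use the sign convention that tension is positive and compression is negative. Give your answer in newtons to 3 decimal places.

N=3 nodes, M=3 members, R=3 reactions → 2N=6, M+R=6
member 0 (0-1): L=3.3435, (cx,cy)=(0.4633,0.8862)
member 1 (0-2): L=3.5000, (cx,cy)=(1.0000,0.0000)
member 2 (1-2): L=3.5476, (cx,cy)=(0.5499,-0.8352)
solve A·x = −loads:
  F[0-1] = -2291.9154 N (compression)
  F[0-2] = +729.5351 N (tension)
  F[1-2] = -1326.5659 N (compression)
  Rx@0 = +332.2900 N
  Ry@0 = +2031.1090 N
  Ry@2 = +1107.9510 N

-1326.566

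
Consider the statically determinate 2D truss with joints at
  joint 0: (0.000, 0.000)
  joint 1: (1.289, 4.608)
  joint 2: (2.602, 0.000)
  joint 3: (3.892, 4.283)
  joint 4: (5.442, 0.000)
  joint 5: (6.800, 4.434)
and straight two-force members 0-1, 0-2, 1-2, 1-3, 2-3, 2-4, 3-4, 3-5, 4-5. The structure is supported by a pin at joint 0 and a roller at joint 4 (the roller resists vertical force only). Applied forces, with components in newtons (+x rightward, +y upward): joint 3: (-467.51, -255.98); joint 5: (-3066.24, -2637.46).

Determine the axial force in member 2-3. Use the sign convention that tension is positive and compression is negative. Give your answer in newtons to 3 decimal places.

-2556.353

N=6 nodes, M=9 members, R=3 reactions → 2N=12, M+R=12
member 0 (0-1): L=4.7849, (cx,cy)=(0.2694,0.9630)
member 1 (0-2): L=2.6020, (cx,cy)=(1.0000,0.0000)
member 2 (1-2): L=4.7914, (cx,cy)=(0.2740,-0.9617)
member 3 (1-3): L=2.6232, (cx,cy)=(0.9923,-0.1239)
member 4 (2-3): L=4.4731, (cx,cy)=(0.2884,0.9575)
member 5 (2-4): L=2.8400, (cx,cy)=(1.0000,0.0000)
member 6 (3-4): L=4.5548, (cx,cy)=(0.3403,-0.9403)
member 7 (3-5): L=2.9119, (cx,cy)=(0.9987,0.0519)
member 8 (4-5): L=4.6373, (cx,cy)=(0.2928,0.9562)
solve A·x = −loads:
  F[0-1] = -2368.5532 N (compression)
  F[0-2] = -2895.6864 N (compression)
  F[1-2] = +2545.1659 N (tension)
  F[1-3] = -1345.8898 N (compression)
  F[2-3] = -2556.3530 N (compression)
  F[2-4] = -1460.9935 N (compression)
  F[3-4] = +2026.8072 N (tension)
  F[3-5] = -2298.0551 N (compression)
  F[4-5] = -2633.7548 N (compression)
  Rx@0 = +3533.7500 N
  Ry@0 = +2280.9908 N
  Ry@4 = +612.4492 N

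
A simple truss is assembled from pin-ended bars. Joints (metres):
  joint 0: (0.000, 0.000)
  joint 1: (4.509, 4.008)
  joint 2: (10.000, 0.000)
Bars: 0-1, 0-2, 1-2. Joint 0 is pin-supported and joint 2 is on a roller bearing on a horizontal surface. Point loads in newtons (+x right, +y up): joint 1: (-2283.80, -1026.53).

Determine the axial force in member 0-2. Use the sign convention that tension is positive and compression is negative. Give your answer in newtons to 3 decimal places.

-619.909

N=3 nodes, M=3 members, R=3 reactions → 2N=6, M+R=6
member 0 (0-1): L=6.0328, (cx,cy)=(0.7474,0.6644)
member 1 (0-2): L=10.0000, (cx,cy)=(1.0000,0.0000)
member 2 (1-2): L=6.7982, (cx,cy)=(0.8077,-0.5896)
solve A·x = −loads:
  F[0-1] = -2226.2119 N (compression)
  F[0-2] = -619.9085 N (compression)
  F[1-2] = +767.4822 N (tension)
  Rx@0 = +2283.8000 N
  Ry@0 = +1479.0147 N
  Ry@2 = -452.4847 N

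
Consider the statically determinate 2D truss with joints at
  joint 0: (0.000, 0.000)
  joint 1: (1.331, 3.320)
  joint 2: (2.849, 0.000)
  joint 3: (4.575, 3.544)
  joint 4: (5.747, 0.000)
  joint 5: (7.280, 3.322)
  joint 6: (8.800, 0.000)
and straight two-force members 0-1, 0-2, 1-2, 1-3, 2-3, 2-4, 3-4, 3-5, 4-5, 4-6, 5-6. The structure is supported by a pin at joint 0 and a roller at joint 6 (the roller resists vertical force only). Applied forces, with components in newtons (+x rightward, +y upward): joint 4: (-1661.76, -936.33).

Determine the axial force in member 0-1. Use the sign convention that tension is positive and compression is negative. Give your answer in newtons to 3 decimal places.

-349.975

N=7 nodes, M=11 members, R=3 reactions → 2N=14, M+R=14
member 0 (0-1): L=3.5769, (cx,cy)=(0.3721,0.9282)
member 1 (0-2): L=2.8490, (cx,cy)=(1.0000,0.0000)
member 2 (1-2): L=3.6506, (cx,cy)=(0.4158,-0.9094)
member 3 (1-3): L=3.2517, (cx,cy)=(0.9976,0.0689)
member 4 (2-3): L=3.9420, (cx,cy)=(0.4379,0.8990)
member 5 (2-4): L=2.8980, (cx,cy)=(1.0000,0.0000)
member 6 (3-4): L=3.7328, (cx,cy)=(0.3140,-0.9494)
member 7 (3-5): L=2.7141, (cx,cy)=(0.9966,-0.0818)
member 8 (4-5): L=3.6587, (cx,cy)=(0.4190,0.9080)
member 9 (4-6): L=3.0530, (cx,cy)=(1.0000,0.0000)
member 10 (5-6): L=3.6532, (cx,cy)=(0.4161,-0.9093)
solve A·x = −loads:
  F[0-1] = -349.9754 N (compression)
  F[0-2] = -1531.5294 N (compression)
  F[1-2] = +336.6706 N (tension)
  F[1-3] = -270.8699 N (compression)
  F[2-3] = -340.5647 N (compression)
  F[2-4] = -1242.4160 N (compression)
  F[3-4] = +388.9497 N (tension)
  F[3-5] = -543.2856 N (compression)
  F[4-5] = +624.5149 N (tension)
  F[4-6] = +279.7895 N (tension)
  F[5-6] = -672.4574 N (compression)
  Rx@0 = +1661.7600 N
  Ry@0 = +324.8427 N
  Ry@6 = +611.4873 N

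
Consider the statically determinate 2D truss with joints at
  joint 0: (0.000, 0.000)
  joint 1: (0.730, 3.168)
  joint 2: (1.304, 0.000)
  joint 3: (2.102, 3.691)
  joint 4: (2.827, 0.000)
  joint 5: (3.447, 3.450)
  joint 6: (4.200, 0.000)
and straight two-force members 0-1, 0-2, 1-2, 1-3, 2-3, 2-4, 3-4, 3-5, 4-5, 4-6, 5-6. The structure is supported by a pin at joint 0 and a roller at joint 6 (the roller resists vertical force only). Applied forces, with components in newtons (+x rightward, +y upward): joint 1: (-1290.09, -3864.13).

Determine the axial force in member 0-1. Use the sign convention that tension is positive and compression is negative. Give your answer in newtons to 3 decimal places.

-4274.765

N=7 nodes, M=11 members, R=3 reactions → 2N=14, M+R=14
member 0 (0-1): L=3.2510, (cx,cy)=(0.2245,0.9745)
member 1 (0-2): L=1.3040, (cx,cy)=(1.0000,0.0000)
member 2 (1-2): L=3.2196, (cx,cy)=(0.1783,-0.9840)
member 3 (1-3): L=1.4683, (cx,cy)=(0.9344,0.3562)
member 4 (2-3): L=3.7763, (cx,cy)=(0.2113,0.9774)
member 5 (2-4): L=1.5230, (cx,cy)=(1.0000,0.0000)
member 6 (3-4): L=3.7615, (cx,cy)=(0.1927,-0.9812)
member 7 (3-5): L=1.3664, (cx,cy)=(0.9843,-0.1764)
member 8 (4-5): L=3.5053, (cx,cy)=(0.1769,0.9842)
member 9 (4-6): L=1.3730, (cx,cy)=(1.0000,0.0000)
member 10 (5-6): L=3.5312, (cx,cy)=(0.2132,-0.9770)
solve A·x = −loads:
  F[0-1] = -4274.7655 N (compression)
  F[0-2] = -330.2128 N (compression)
  F[1-2] = +406.2488 N (tension)
  F[1-3] = +275.8795 N (tension)
  F[2-3] = -408.9762 N (compression)
  F[2-4] = -171.3607 N (compression)
  F[3-4] = +286.0094 N (tension)
  F[3-5] = +118.0862 N (tension)
  F[4-5] = -285.1425 N (compression)
  F[4-6] = -65.7999 N (compression)
  F[5-6] = +308.5711 N (tension)
  Rx@0 = +1290.0900 N
  Ry@0 = +4165.6039 N
  Ry@6 = -301.4739 N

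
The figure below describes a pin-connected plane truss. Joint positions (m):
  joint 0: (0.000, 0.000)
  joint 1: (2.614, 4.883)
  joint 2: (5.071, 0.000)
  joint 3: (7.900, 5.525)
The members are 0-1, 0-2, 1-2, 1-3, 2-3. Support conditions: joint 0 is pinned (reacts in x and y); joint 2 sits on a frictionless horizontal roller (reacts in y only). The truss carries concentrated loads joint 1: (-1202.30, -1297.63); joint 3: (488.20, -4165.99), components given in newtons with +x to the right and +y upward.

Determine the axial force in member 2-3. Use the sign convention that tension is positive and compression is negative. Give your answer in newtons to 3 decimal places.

N=4 nodes, M=5 members, R=3 reactions → 2N=8, M+R=8
member 0 (0-1): L=5.5387, (cx,cy)=(0.4720,0.8816)
member 1 (0-2): L=5.0710, (cx,cy)=(1.0000,0.0000)
member 2 (1-2): L=5.4663, (cx,cy)=(0.4495,-0.8933)
member 3 (1-3): L=5.3248, (cx,cy)=(0.9927,0.1206)
member 4 (2-3): L=6.2072, (cx,cy)=(0.4558,0.8901)
solve A·x = −loads:
  F[0-1] = +1213.1826 N (tension)
  F[0-2] = -1286.6686 N (compression)
  F[1-2] = -2269.9434 N (compression)
  F[1-3] = +2815.7041 N (tension)
  F[2-3] = -5061.7537 N (compression)
  Rx@0 = +714.1000 N
  Ry@0 = -1069.5687 N
  Ry@2 = +6533.1887 N

-5061.754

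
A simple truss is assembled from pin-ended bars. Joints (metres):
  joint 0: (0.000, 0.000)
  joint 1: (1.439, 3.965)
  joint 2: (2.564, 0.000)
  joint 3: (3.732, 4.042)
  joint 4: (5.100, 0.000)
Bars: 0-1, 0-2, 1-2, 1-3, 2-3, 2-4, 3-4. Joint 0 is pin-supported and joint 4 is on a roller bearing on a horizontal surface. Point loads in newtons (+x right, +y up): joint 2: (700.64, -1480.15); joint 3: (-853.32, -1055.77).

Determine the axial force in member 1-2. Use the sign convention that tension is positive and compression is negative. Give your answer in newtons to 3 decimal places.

1724.521

N=5 nodes, M=7 members, R=3 reactions → 2N=10, M+R=10
member 0 (0-1): L=4.2181, (cx,cy)=(0.3412,0.9400)
member 1 (0-2): L=2.5640, (cx,cy)=(1.0000,0.0000)
member 2 (1-2): L=4.1215, (cx,cy)=(0.2730,-0.9620)
member 3 (1-3): L=2.2943, (cx,cy)=(0.9994,0.0336)
member 4 (2-3): L=4.2074, (cx,cy)=(0.2776,0.9607)
member 5 (2-4): L=2.5360, (cx,cy)=(1.0000,0.0000)
member 6 (3-4): L=4.2672, (cx,cy)=(0.3206,-0.9472)
solve A·x = −loads:
  F[0-1] = -1803.7132 N (compression)
  F[0-2] = +462.6620 N (tension)
  F[1-2] = +1724.5211 N (tension)
  F[1-3] = -1086.6763 N (compression)
  F[2-3] = -186.2028 N (compression)
  F[2-4] = +284.4355 N (tension)
  F[3-4] = -887.2439 N (compression)
  Rx@0 = +152.6800 N
  Ry@0 = +1695.5045 N
  Ry@4 = +840.4155 N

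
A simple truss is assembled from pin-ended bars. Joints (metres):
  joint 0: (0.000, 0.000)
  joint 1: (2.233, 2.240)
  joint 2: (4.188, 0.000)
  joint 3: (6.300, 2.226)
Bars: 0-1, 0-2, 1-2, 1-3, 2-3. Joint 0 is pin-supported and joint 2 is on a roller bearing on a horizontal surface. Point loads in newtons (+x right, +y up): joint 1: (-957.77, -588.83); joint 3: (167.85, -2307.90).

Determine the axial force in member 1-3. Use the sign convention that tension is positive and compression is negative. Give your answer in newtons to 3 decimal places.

N=4 nodes, M=5 members, R=3 reactions → 2N=8, M+R=8
member 0 (0-1): L=3.1629, (cx,cy)=(0.7060,0.7082)
member 1 (0-2): L=4.1880, (cx,cy)=(1.0000,0.0000)
member 2 (1-2): L=2.9732, (cx,cy)=(0.6576,-0.7534)
member 3 (1-3): L=4.0670, (cx,cy)=(1.0000,-0.0034)
member 4 (2-3): L=3.0685, (cx,cy)=(0.6883,0.7254)
solve A·x = −loads:
  F[0-1] = +657.9081 N (tension)
  F[0-2] = -1254.4027 N (compression)
  F[1-2] = -1410.7306 N (compression)
  F[1-3] = +2349.8948 N (tension)
  F[2-3] = -3170.2348 N (compression)
  Rx@0 = +789.9200 N
  Ry@0 = -465.9387 N
  Ry@2 = +3362.6687 N

2349.895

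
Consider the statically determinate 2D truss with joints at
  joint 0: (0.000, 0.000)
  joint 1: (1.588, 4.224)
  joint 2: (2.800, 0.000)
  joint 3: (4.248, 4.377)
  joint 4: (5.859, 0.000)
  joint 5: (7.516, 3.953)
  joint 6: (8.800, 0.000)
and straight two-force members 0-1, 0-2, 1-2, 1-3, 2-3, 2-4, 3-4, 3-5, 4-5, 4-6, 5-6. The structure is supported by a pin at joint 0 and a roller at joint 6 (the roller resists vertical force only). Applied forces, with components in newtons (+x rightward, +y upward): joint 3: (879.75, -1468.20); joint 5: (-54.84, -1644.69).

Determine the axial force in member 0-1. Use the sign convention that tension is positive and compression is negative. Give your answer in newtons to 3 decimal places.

-626.571

N=7 nodes, M=11 members, R=3 reactions → 2N=14, M+R=14
member 0 (0-1): L=4.5126, (cx,cy)=(0.3519,0.9360)
member 1 (0-2): L=2.8000, (cx,cy)=(1.0000,0.0000)
member 2 (1-2): L=4.3944, (cx,cy)=(0.2758,-0.9612)
member 3 (1-3): L=2.6644, (cx,cy)=(0.9983,0.0574)
member 4 (2-3): L=4.6103, (cx,cy)=(0.3141,0.9494)
member 5 (2-4): L=3.0590, (cx,cy)=(1.0000,0.0000)
member 6 (3-4): L=4.6641, (cx,cy)=(0.3454,-0.9385)
member 7 (3-5): L=3.2954, (cx,cy)=(0.9917,-0.1287)
member 8 (4-5): L=4.2862, (cx,cy)=(0.3866,0.9223)
member 9 (4-6): L=2.9410, (cx,cy)=(1.0000,0.0000)
member 10 (5-6): L=4.1563, (cx,cy)=(0.3089,-0.9511)
solve A·x = −loads:
  F[0-1] = -626.5708 N (compression)
  F[0-2] = +1045.4006 N (tension)
  F[1-2] = +587.2729 N (tension)
  F[1-3] = -383.0943 N (compression)
  F[2-3] = -594.5829 N (compression)
  F[2-4] = +1394.1185 N (tension)
  F[3-4] = -776.2802 N (compression)
  F[3-5] = -1190.7227 N (compression)
  F[4-5] = +789.9157 N (tension)
  F[4-6] = +820.6154 N (tension)
  F[5-6] = -2656.3297 N (compression)
  Rx@0 = -824.9100 N
  Ry@0 = +586.4938 N
  Ry@6 = +2526.3962 N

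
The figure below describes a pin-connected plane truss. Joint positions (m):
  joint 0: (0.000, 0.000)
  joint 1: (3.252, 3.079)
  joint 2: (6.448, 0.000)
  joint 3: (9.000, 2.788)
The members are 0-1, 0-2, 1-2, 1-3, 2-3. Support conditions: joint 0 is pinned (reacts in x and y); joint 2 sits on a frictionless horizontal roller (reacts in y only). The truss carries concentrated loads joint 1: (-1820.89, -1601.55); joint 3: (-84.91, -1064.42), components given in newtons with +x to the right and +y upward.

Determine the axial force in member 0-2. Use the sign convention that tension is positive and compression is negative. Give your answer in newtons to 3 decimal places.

-555.197

N=4 nodes, M=5 members, R=3 reactions → 2N=8, M+R=8
member 0 (0-1): L=4.4784, (cx,cy)=(0.7262,0.6875)
member 1 (0-2): L=6.4480, (cx,cy)=(1.0000,0.0000)
member 2 (1-2): L=4.4379, (cx,cy)=(0.7202,-0.6938)
member 3 (1-3): L=5.7554, (cx,cy)=(0.9987,-0.0506)
member 4 (2-3): L=3.7796, (cx,cy)=(0.6752,0.7376)
solve A·x = −loads:
  F[0-1] = -1859.9299 N (compression)
  F[0-2] = -555.1970 N (compression)
  F[1-2] = -527.2826 N (compression)
  F[1-3] = +851.1065 N (tension)
  F[2-3] = -1384.6736 N (compression)
  Rx@0 = +1905.8000 N
  Ry@0 = +1278.7536 N
  Ry@2 = +1387.2164 N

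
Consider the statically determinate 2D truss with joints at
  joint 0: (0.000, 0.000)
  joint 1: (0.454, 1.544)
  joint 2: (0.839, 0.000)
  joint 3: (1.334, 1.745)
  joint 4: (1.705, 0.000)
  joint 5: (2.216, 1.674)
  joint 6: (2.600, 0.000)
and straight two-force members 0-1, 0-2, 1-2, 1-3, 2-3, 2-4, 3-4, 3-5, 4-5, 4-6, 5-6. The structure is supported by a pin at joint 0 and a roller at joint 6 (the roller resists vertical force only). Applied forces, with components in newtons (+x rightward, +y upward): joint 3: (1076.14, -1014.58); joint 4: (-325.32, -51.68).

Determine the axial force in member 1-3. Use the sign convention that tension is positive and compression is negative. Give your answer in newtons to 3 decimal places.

110.978

N=7 nodes, M=11 members, R=3 reactions → 2N=14, M+R=14
member 0 (0-1): L=1.6094, (cx,cy)=(0.2821,0.9594)
member 1 (0-2): L=0.8390, (cx,cy)=(1.0000,0.0000)
member 2 (1-2): L=1.5913, (cx,cy)=(0.2419,-0.9703)
member 3 (1-3): L=0.9027, (cx,cy)=(0.9749,0.2227)
member 4 (2-3): L=1.8138, (cx,cy)=(0.2729,0.9620)
member 5 (2-4): L=0.8660, (cx,cy)=(1.0000,0.0000)
member 6 (3-4): L=1.7840, (cx,cy)=(0.2080,-0.9781)
member 7 (3-5): L=0.8849, (cx,cy)=(0.9968,-0.0802)
member 8 (4-5): L=1.7503, (cx,cy)=(0.2920,0.9564)
member 9 (4-6): L=0.8950, (cx,cy)=(1.0000,0.0000)
member 10 (5-6): L=1.7175, (cx,cy)=(0.2236,-0.9747)
solve A·x = −loads:
  F[0-1] = +219.3522 N (tension)
  F[0-2] = +688.9410 N (tension)
  F[1-2] = -191.4183 N (compression)
  F[1-3] = +110.9779 N (tension)
  F[2-3] = +193.0594 N (tension)
  F[2-4] = +589.9425 N (tension)
  F[3-4] = -1197.5757 N (compression)
  F[3-5] = -668.3705 N (compression)
  F[4-5] = +1278.7887 N (tension)
  F[4-6] = +292.8638 N (tension)
  F[5-6] = -1309.8627 N (compression)
  Rx@0 = -750.8200 N
  Ry@0 = -210.4432 N
  Ry@6 = +1276.7032 N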